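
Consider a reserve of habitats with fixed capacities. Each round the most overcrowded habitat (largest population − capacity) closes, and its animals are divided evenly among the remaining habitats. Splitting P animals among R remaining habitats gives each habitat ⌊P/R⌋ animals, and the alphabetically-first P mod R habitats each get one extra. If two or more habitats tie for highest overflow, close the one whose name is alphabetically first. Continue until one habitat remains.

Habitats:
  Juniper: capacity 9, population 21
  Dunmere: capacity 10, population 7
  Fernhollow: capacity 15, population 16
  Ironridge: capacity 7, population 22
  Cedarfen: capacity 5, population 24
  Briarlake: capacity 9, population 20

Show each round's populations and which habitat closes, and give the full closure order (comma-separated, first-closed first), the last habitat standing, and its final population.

Closure order: Cedarfen, Ironridge, Briarlake, Juniper, Fernhollow
Last habitat: Dunmere with 110 animals

Round 1: Briarlake=20 Cedarfen=24 Dunmere=7 Fernhollow=16 Ironridge=22 Juniper=21 → close Cedarfen (overflow 19)
  24÷5 = 4 each, +1 to first 4
Round 2: Briarlake=25 Dunmere=12 Fernhollow=21 Ironridge=27 Juniper=25 → close Ironridge (overflow 20)
  27÷4 = 6 each, +1 to first 3
Round 3: Briarlake=32 Dunmere=19 Fernhollow=28 Juniper=31 → close Briarlake (overflow 23)
  32÷3 = 10 each, +1 to first 2
Round 4: Dunmere=30 Fernhollow=39 Juniper=41 → close Juniper (overflow 32)
  41÷2 = 20 each, +1 to first 1
Round 5: Dunmere=51 Fernhollow=59 → close Fernhollow (overflow 44)
  59÷1 = 59 each, +1 to first 0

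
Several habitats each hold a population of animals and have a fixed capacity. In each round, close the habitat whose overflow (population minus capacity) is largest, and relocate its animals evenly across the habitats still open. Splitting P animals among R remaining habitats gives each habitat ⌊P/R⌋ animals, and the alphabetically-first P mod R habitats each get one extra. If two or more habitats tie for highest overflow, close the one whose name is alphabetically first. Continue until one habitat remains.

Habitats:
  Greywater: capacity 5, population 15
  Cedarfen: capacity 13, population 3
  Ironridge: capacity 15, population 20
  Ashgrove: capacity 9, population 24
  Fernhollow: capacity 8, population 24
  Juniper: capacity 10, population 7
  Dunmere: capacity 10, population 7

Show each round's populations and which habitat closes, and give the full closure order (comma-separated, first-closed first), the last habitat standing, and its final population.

Closure order: Fernhollow, Ashgrove, Greywater, Ironridge, Dunmere, Juniper
Last habitat: Cedarfen with 100 animals

Round 1: Ashgrove=24 Cedarfen=3 Dunmere=7 Fernhollow=24 Greywater=15 Ironridge=20 Juniper=7 → close Fernhollow (overflow 16)
  24÷6 = 4 each, +1 to first 0
Round 2: Ashgrove=28 Cedarfen=7 Dunmere=11 Greywater=19 Ironridge=24 Juniper=11 → close Ashgrove (overflow 19)
  28÷5 = 5 each, +1 to first 3
Round 3: Cedarfen=13 Dunmere=17 Greywater=25 Ironridge=29 Juniper=16 → close Greywater (overflow 20)
  25÷4 = 6 each, +1 to first 1
Round 4: Cedarfen=20 Dunmere=23 Ironridge=35 Juniper=22 → close Ironridge (overflow 20)
  35÷3 = 11 each, +1 to first 2
Round 5: Cedarfen=32 Dunmere=35 Juniper=33 → close Dunmere (overflow 25)
  35÷2 = 17 each, +1 to first 1
Round 6: Cedarfen=50 Juniper=50 → close Juniper (overflow 40)
  50÷1 = 50 each, +1 to first 0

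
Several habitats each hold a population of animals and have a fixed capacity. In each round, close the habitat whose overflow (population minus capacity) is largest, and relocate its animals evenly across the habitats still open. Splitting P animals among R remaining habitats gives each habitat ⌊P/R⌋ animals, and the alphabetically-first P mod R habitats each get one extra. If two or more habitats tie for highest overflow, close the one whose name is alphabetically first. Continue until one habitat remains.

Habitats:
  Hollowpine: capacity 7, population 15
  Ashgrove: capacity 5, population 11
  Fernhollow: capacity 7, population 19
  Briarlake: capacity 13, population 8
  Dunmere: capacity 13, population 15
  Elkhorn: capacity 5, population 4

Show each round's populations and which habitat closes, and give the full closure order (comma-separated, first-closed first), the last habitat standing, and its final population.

Closure order: Fernhollow, Hollowpine, Ashgrove, Dunmere, Elkhorn
Last habitat: Briarlake with 72 animals

Round 1: Ashgrove=11 Briarlake=8 Dunmere=15 Elkhorn=4 Fernhollow=19 Hollowpine=15 → close Fernhollow (overflow 12)
  19÷5 = 3 each, +1 to first 4
Round 2: Ashgrove=15 Briarlake=12 Dunmere=19 Elkhorn=8 Hollowpine=18 → close Hollowpine (overflow 11)
  18÷4 = 4 each, +1 to first 2
Round 3: Ashgrove=20 Briarlake=17 Dunmere=23 Elkhorn=12 → close Ashgrove (overflow 15)
  20÷3 = 6 each, +1 to first 2
Round 4: Briarlake=24 Dunmere=30 Elkhorn=18 → close Dunmere (overflow 17)
  30÷2 = 15 each, +1 to first 0
Round 5: Briarlake=39 Elkhorn=33 → close Elkhorn (overflow 28)
  33÷1 = 33 each, +1 to first 0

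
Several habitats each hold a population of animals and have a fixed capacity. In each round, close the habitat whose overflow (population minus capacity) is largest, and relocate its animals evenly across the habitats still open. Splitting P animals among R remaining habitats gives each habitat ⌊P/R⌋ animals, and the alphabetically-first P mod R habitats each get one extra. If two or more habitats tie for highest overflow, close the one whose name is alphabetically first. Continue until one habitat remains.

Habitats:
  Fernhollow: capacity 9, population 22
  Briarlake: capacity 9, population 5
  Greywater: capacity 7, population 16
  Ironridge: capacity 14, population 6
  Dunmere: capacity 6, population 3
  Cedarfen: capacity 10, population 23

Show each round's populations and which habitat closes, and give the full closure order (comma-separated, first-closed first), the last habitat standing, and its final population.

Closure order: Cedarfen, Fernhollow, Greywater, Dunmere, Briarlake
Last habitat: Ironridge with 75 animals

Round 1: Briarlake=5 Cedarfen=23 Dunmere=3 Fernhollow=22 Greywater=16 Ironridge=6 → close Cedarfen (overflow 13)
  23÷5 = 4 each, +1 to first 3
Round 2: Briarlake=10 Dunmere=8 Fernhollow=27 Greywater=20 Ironridge=10 → close Fernhollow (overflow 18)
  27÷4 = 6 each, +1 to first 3
Round 3: Briarlake=17 Dunmere=15 Greywater=27 Ironridge=16 → close Greywater (overflow 20)
  27÷3 = 9 each, +1 to first 0
Round 4: Briarlake=26 Dunmere=24 Ironridge=25 → close Dunmere (overflow 18)
  24÷2 = 12 each, +1 to first 0
Round 5: Briarlake=38 Ironridge=37 → close Briarlake (overflow 29)
  38÷1 = 38 each, +1 to first 0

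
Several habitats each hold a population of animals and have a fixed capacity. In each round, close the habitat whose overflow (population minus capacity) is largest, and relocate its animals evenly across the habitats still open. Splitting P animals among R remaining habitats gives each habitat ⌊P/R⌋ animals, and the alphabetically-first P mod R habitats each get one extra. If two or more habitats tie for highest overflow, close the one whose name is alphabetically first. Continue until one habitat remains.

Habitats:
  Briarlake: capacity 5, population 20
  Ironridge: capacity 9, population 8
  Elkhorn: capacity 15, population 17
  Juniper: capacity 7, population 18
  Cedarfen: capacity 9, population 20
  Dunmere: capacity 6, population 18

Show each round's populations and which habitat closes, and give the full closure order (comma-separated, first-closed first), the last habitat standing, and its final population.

Closure order: Briarlake, Dunmere, Cedarfen, Juniper, Elkhorn
Last habitat: Ironridge with 101 animals

Round 1: Briarlake=20 Cedarfen=20 Dunmere=18 Elkhorn=17 Ironridge=8 Juniper=18 → close Briarlake (overflow 15)
  20÷5 = 4 each, +1 to first 0
Round 2: Cedarfen=24 Dunmere=22 Elkhorn=21 Ironridge=12 Juniper=22 → close Dunmere (overflow 16)
  22÷4 = 5 each, +1 to first 2
Round 3: Cedarfen=30 Elkhorn=27 Ironridge=17 Juniper=27 → close Cedarfen (overflow 21)
  30÷3 = 10 each, +1 to first 0
Round 4: Elkhorn=37 Ironridge=27 Juniper=37 → close Juniper (overflow 30)
  37÷2 = 18 each, +1 to first 1
Round 5: Elkhorn=56 Ironridge=45 → close Elkhorn (overflow 41)
  56÷1 = 56 each, +1 to first 0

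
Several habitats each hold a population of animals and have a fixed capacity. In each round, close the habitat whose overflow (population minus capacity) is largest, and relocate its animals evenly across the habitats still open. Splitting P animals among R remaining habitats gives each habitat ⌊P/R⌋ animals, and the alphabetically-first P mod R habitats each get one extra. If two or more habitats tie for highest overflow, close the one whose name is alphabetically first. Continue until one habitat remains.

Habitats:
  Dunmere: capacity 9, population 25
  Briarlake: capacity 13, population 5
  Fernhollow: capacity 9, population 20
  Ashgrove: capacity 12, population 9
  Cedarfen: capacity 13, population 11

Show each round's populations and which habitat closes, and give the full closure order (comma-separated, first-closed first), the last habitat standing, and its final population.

Round 1: Ashgrove=9 Briarlake=5 Cedarfen=11 Dunmere=25 Fernhollow=20 → close Dunmere (overflow 16)
  25÷4 = 6 each, +1 to first 1
Round 2: Ashgrove=16 Briarlake=11 Cedarfen=17 Fernhollow=26 → close Fernhollow (overflow 17)
  26÷3 = 8 each, +1 to first 2
Round 3: Ashgrove=25 Briarlake=20 Cedarfen=25 → close Ashgrove (overflow 13)
  25÷2 = 12 each, +1 to first 1
Round 4: Briarlake=33 Cedarfen=37 → close Cedarfen (overflow 24)
  37÷1 = 37 each, +1 to first 0

Closure order: Dunmere, Fernhollow, Ashgrove, Cedarfen
Last habitat: Briarlake with 70 animals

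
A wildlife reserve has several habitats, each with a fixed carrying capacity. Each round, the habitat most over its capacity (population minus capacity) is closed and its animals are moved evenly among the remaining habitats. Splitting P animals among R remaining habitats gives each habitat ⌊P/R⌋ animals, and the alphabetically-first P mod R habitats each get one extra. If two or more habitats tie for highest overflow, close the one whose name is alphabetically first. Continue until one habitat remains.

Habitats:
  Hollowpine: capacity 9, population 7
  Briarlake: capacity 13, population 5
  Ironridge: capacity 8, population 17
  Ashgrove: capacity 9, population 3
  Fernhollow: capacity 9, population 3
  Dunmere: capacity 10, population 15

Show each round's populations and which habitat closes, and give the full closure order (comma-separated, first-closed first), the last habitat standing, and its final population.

Closure order: Ironridge, Dunmere, Hollowpine, Ashgrove, Briarlake
Last habitat: Fernhollow with 50 animals

Round 1: Ashgrove=3 Briarlake=5 Dunmere=15 Fernhollow=3 Hollowpine=7 Ironridge=17 → close Ironridge (overflow 9)
  17÷5 = 3 each, +1 to first 2
Round 2: Ashgrove=7 Briarlake=9 Dunmere=18 Fernhollow=6 Hollowpine=10 → close Dunmere (overflow 8)
  18÷4 = 4 each, +1 to first 2
Round 3: Ashgrove=12 Briarlake=14 Fernhollow=10 Hollowpine=14 → close Hollowpine (overflow 5)
  14÷3 = 4 each, +1 to first 2
Round 4: Ashgrove=17 Briarlake=19 Fernhollow=14 → close Ashgrove (overflow 8)
  17÷2 = 8 each, +1 to first 1
Round 5: Briarlake=28 Fernhollow=22 → close Briarlake (overflow 15)
  28÷1 = 28 each, +1 to first 0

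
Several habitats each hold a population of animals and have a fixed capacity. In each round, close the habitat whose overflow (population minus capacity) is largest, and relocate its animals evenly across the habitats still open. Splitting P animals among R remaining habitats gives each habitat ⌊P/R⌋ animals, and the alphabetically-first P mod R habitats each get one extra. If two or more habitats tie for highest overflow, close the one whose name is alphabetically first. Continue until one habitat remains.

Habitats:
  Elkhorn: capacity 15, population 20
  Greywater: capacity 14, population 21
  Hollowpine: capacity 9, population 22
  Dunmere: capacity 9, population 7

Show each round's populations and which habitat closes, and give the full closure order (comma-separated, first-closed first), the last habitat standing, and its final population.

Round 1: Dunmere=7 Elkhorn=20 Greywater=21 Hollowpine=22 → close Hollowpine (overflow 13)
  22÷3 = 7 each, +1 to first 1
Round 2: Dunmere=15 Elkhorn=27 Greywater=28 → close Greywater (overflow 14)
  28÷2 = 14 each, +1 to first 0
Round 3: Dunmere=29 Elkhorn=41 → close Elkhorn (overflow 26)
  41÷1 = 41 each, +1 to first 0

Closure order: Hollowpine, Greywater, Elkhorn
Last habitat: Dunmere with 70 animals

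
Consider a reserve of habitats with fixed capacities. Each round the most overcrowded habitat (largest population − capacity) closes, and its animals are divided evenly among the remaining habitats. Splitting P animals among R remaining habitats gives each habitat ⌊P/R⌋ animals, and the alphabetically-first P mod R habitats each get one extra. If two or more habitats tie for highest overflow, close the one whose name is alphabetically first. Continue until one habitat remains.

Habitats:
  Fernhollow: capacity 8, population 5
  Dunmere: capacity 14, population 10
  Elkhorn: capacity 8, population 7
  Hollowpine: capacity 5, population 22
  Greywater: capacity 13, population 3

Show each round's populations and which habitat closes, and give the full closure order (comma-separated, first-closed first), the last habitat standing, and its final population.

Closure order: Hollowpine, Elkhorn, Dunmere, Fernhollow
Last habitat: Greywater with 47 animals

Round 1: Dunmere=10 Elkhorn=7 Fernhollow=5 Greywater=3 Hollowpine=22 → close Hollowpine (overflow 17)
  22÷4 = 5 each, +1 to first 2
Round 2: Dunmere=16 Elkhorn=13 Fernhollow=10 Greywater=8 → close Elkhorn (overflow 5)
  13÷3 = 4 each, +1 to first 1
Round 3: Dunmere=21 Fernhollow=14 Greywater=12 → close Dunmere (overflow 7)
  21÷2 = 10 each, +1 to first 1
Round 4: Fernhollow=25 Greywater=22 → close Fernhollow (overflow 17)
  25÷1 = 25 each, +1 to first 0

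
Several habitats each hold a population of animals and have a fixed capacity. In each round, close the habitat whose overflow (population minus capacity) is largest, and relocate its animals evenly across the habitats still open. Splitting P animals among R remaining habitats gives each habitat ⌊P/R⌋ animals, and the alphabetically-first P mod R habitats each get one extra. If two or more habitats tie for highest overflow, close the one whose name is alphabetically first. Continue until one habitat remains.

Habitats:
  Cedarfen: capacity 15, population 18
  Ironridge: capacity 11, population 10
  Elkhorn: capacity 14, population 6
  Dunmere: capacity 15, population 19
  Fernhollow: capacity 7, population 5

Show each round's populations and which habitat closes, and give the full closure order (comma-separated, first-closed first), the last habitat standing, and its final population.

Round 1: Cedarfen=18 Dunmere=19 Elkhorn=6 Fernhollow=5 Ironridge=10 → close Dunmere (overflow 4)
  19÷4 = 4 each, +1 to first 3
Round 2: Cedarfen=23 Elkhorn=11 Fernhollow=10 Ironridge=14 → close Cedarfen (overflow 8)
  23÷3 = 7 each, +1 to first 2
Round 3: Elkhorn=19 Fernhollow=18 Ironridge=21 → close Fernhollow (overflow 11)
  18÷2 = 9 each, +1 to first 0
Round 4: Elkhorn=28 Ironridge=30 → close Ironridge (overflow 19)
  30÷1 = 30 each, +1 to first 0

Closure order: Dunmere, Cedarfen, Fernhollow, Ironridge
Last habitat: Elkhorn with 58 animals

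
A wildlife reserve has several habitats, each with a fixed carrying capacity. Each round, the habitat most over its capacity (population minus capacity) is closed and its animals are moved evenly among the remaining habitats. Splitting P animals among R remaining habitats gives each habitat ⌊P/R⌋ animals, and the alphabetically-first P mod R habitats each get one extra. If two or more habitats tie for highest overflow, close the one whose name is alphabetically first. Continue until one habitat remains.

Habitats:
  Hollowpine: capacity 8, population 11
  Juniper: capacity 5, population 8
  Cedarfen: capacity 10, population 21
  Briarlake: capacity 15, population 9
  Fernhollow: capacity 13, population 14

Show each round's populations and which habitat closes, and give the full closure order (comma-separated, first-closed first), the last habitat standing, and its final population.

Closure order: Cedarfen, Hollowpine, Juniper, Fernhollow
Last habitat: Briarlake with 63 animals

Round 1: Briarlake=9 Cedarfen=21 Fernhollow=14 Hollowpine=11 Juniper=8 → close Cedarfen (overflow 11)
  21÷4 = 5 each, +1 to first 1
Round 2: Briarlake=15 Fernhollow=19 Hollowpine=16 Juniper=13 → close Hollowpine (overflow 8)
  16÷3 = 5 each, +1 to first 1
Round 3: Briarlake=21 Fernhollow=24 Juniper=18 → close Juniper (overflow 13)
  18÷2 = 9 each, +1 to first 0
Round 4: Briarlake=30 Fernhollow=33 → close Fernhollow (overflow 20)
  33÷1 = 33 each, +1 to first 0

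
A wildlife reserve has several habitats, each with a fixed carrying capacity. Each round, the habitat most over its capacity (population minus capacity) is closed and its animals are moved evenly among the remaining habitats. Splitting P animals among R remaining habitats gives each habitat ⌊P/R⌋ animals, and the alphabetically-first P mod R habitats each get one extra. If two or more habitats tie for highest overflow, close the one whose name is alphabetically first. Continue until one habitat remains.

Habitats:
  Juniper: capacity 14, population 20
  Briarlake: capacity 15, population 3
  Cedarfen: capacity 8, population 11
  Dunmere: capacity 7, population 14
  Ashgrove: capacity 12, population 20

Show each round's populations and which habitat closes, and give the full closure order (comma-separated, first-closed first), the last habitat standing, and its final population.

Round 1: Ashgrove=20 Briarlake=3 Cedarfen=11 Dunmere=14 Juniper=20 → close Ashgrove (overflow 8)
  20÷4 = 5 each, +1 to first 0
Round 2: Briarlake=8 Cedarfen=16 Dunmere=19 Juniper=25 → close Dunmere (overflow 12)
  19÷3 = 6 each, +1 to first 1
Round 3: Briarlake=15 Cedarfen=22 Juniper=31 → close Juniper (overflow 17)
  31÷2 = 15 each, +1 to first 1
Round 4: Briarlake=31 Cedarfen=37 → close Cedarfen (overflow 29)
  37÷1 = 37 each, +1 to first 0

Closure order: Ashgrove, Dunmere, Juniper, Cedarfen
Last habitat: Briarlake with 68 animals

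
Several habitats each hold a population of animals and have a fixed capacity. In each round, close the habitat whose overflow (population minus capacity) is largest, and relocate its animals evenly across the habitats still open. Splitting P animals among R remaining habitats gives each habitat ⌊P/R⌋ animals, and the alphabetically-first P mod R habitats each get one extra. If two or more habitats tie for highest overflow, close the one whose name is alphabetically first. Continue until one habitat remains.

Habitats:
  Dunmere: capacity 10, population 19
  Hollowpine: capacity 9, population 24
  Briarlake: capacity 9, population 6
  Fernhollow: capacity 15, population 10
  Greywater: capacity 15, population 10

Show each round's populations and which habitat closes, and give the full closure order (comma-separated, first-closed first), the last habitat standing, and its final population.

Closure order: Hollowpine, Dunmere, Briarlake, Fernhollow
Last habitat: Greywater with 69 animals

Round 1: Briarlake=6 Dunmere=19 Fernhollow=10 Greywater=10 Hollowpine=24 → close Hollowpine (overflow 15)
  24÷4 = 6 each, +1 to first 0
Round 2: Briarlake=12 Dunmere=25 Fernhollow=16 Greywater=16 → close Dunmere (overflow 15)
  25÷3 = 8 each, +1 to first 1
Round 3: Briarlake=21 Fernhollow=24 Greywater=24 → close Briarlake (overflow 12)
  21÷2 = 10 each, +1 to first 1
Round 4: Fernhollow=35 Greywater=34 → close Fernhollow (overflow 20)
  35÷1 = 35 each, +1 to first 0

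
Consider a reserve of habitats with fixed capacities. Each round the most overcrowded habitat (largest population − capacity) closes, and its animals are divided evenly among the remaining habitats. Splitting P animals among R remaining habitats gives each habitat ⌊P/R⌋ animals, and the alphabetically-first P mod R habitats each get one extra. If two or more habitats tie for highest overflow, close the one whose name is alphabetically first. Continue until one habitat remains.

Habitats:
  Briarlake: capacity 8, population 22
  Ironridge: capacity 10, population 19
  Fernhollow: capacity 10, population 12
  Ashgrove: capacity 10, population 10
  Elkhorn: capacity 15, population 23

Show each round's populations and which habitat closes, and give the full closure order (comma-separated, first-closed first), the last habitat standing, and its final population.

Round 1: Ashgrove=10 Briarlake=22 Elkhorn=23 Fernhollow=12 Ironridge=19 → close Briarlake (overflow 14)
  22÷4 = 5 each, +1 to first 2
Round 2: Ashgrove=16 Elkhorn=29 Fernhollow=17 Ironridge=24 → close Elkhorn (overflow 14)
  29÷3 = 9 each, +1 to first 2
Round 3: Ashgrove=26 Fernhollow=27 Ironridge=33 → close Ironridge (overflow 23)
  33÷2 = 16 each, +1 to first 1
Round 4: Ashgrove=43 Fernhollow=43 → close Ashgrove (overflow 33)
  43÷1 = 43 each, +1 to first 0

Closure order: Briarlake, Elkhorn, Ironridge, Ashgrove
Last habitat: Fernhollow with 86 animals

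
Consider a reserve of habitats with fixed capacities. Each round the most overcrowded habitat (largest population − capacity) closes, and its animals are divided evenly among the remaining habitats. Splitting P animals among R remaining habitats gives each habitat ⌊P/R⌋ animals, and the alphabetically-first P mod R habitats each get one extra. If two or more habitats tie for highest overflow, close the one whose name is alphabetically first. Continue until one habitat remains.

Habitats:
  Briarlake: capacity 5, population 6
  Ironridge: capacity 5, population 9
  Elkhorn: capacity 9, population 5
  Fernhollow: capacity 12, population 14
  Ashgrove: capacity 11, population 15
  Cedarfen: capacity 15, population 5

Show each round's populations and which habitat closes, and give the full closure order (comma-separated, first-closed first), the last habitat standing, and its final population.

Closure order: Ashgrove, Ironridge, Fernhollow, Briarlake, Elkhorn
Last habitat: Cedarfen with 54 animals

Round 1: Ashgrove=15 Briarlake=6 Cedarfen=5 Elkhorn=5 Fernhollow=14 Ironridge=9 → close Ashgrove (overflow 4)
  15÷5 = 3 each, +1 to first 0
Round 2: Briarlake=9 Cedarfen=8 Elkhorn=8 Fernhollow=17 Ironridge=12 → close Ironridge (overflow 7)
  12÷4 = 3 each, +1 to first 0
Round 3: Briarlake=12 Cedarfen=11 Elkhorn=11 Fernhollow=20 → close Fernhollow (overflow 8)
  20÷3 = 6 each, +1 to first 2
Round 4: Briarlake=19 Cedarfen=18 Elkhorn=17 → close Briarlake (overflow 14)
  19÷2 = 9 each, +1 to first 1
Round 5: Cedarfen=28 Elkhorn=26 → close Elkhorn (overflow 17)
  26÷1 = 26 each, +1 to first 0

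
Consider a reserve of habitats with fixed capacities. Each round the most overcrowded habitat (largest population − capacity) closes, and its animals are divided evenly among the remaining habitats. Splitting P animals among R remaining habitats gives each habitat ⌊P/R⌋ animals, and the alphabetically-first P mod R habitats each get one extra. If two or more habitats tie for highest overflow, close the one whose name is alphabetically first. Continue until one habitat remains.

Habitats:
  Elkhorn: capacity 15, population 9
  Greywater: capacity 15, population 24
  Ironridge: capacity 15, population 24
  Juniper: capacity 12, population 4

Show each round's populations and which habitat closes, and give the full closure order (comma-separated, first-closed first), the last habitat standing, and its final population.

Round 1: Elkhorn=9 Greywater=24 Ironridge=24 Juniper=4 → close Greywater (overflow 9)
  24÷3 = 8 each, +1 to first 0
Round 2: Elkhorn=17 Ironridge=32 Juniper=12 → close Ironridge (overflow 17)
  32÷2 = 16 each, +1 to first 0
Round 3: Elkhorn=33 Juniper=28 → close Elkhorn (overflow 18)
  33÷1 = 33 each, +1 to first 0

Closure order: Greywater, Ironridge, Elkhorn
Last habitat: Juniper with 61 animals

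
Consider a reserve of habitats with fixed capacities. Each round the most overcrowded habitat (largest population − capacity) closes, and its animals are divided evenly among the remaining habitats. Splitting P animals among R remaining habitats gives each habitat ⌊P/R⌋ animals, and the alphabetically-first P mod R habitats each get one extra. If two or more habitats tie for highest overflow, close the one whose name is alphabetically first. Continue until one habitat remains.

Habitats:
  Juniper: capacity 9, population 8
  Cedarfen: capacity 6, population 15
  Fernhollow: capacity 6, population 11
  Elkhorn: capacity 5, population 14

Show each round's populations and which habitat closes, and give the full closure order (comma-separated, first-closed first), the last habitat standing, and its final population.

Closure order: Cedarfen, Elkhorn, Fernhollow
Last habitat: Juniper with 48 animals

Round 1: Cedarfen=15 Elkhorn=14 Fernhollow=11 Juniper=8 → close Cedarfen (overflow 9)
  15÷3 = 5 each, +1 to first 0
Round 2: Elkhorn=19 Fernhollow=16 Juniper=13 → close Elkhorn (overflow 14)
  19÷2 = 9 each, +1 to first 1
Round 3: Fernhollow=26 Juniper=22 → close Fernhollow (overflow 20)
  26÷1 = 26 each, +1 to first 0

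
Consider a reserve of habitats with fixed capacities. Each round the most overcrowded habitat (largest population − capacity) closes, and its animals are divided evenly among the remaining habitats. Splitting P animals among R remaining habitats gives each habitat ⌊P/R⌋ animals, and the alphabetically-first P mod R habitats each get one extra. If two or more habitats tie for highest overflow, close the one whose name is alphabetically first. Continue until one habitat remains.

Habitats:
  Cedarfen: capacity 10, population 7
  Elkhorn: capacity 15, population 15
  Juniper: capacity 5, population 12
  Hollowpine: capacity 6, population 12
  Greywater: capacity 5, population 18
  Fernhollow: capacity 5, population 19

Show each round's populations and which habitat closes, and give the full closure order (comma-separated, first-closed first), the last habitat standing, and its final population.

Closure order: Fernhollow, Greywater, Hollowpine, Juniper, Elkhorn
Last habitat: Cedarfen with 83 animals

Round 1: Cedarfen=7 Elkhorn=15 Fernhollow=19 Greywater=18 Hollowpine=12 Juniper=12 → close Fernhollow (overflow 14)
  19÷5 = 3 each, +1 to first 4
Round 2: Cedarfen=11 Elkhorn=19 Greywater=22 Hollowpine=16 Juniper=15 → close Greywater (overflow 17)
  22÷4 = 5 each, +1 to first 2
Round 3: Cedarfen=17 Elkhorn=25 Hollowpine=21 Juniper=20 → close Hollowpine (overflow 15)
  21÷3 = 7 each, +1 to first 0
Round 4: Cedarfen=24 Elkhorn=32 Juniper=27 → close Juniper (overflow 22)
  27÷2 = 13 each, +1 to first 1
Round 5: Cedarfen=38 Elkhorn=45 → close Elkhorn (overflow 30)
  45÷1 = 45 each, +1 to first 0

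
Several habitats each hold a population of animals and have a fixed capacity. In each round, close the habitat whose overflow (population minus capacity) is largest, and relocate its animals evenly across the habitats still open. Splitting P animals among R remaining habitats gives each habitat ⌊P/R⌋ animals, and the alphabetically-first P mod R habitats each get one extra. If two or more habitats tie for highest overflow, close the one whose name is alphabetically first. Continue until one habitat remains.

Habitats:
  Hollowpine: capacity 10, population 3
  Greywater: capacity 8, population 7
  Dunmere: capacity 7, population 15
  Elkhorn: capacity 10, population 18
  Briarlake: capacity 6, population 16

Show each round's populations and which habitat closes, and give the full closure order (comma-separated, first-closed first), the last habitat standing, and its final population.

Closure order: Briarlake, Dunmere, Elkhorn, Greywater
Last habitat: Hollowpine with 59 animals

Round 1: Briarlake=16 Dunmere=15 Elkhorn=18 Greywater=7 Hollowpine=3 → close Briarlake (overflow 10)
  16÷4 = 4 each, +1 to first 0
Round 2: Dunmere=19 Elkhorn=22 Greywater=11 Hollowpine=7 → close Dunmere (overflow 12)
  19÷3 = 6 each, +1 to first 1
Round 3: Elkhorn=29 Greywater=17 Hollowpine=13 → close Elkhorn (overflow 19)
  29÷2 = 14 each, +1 to first 1
Round 4: Greywater=32 Hollowpine=27 → close Greywater (overflow 24)
  32÷1 = 32 each, +1 to first 0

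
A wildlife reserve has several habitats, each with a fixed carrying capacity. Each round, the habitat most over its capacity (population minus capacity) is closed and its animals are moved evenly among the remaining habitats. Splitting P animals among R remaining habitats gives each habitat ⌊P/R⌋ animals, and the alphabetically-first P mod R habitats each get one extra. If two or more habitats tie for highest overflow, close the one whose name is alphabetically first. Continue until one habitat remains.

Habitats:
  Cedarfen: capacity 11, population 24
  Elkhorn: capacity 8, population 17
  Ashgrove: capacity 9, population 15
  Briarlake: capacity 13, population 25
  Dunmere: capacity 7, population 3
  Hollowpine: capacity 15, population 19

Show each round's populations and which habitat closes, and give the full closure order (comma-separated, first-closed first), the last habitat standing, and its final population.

Closure order: Cedarfen, Briarlake, Elkhorn, Ashgrove, Hollowpine
Last habitat: Dunmere with 103 animals

Round 1: Ashgrove=15 Briarlake=25 Cedarfen=24 Dunmere=3 Elkhorn=17 Hollowpine=19 → close Cedarfen (overflow 13)
  24÷5 = 4 each, +1 to first 4
Round 2: Ashgrove=20 Briarlake=30 Dunmere=8 Elkhorn=22 Hollowpine=23 → close Briarlake (overflow 17)
  30÷4 = 7 each, +1 to first 2
Round 3: Ashgrove=28 Dunmere=16 Elkhorn=29 Hollowpine=30 → close Elkhorn (overflow 21)
  29÷3 = 9 each, +1 to first 2
Round 4: Ashgrove=38 Dunmere=26 Hollowpine=39 → close Ashgrove (overflow 29)
  38÷2 = 19 each, +1 to first 0
Round 5: Dunmere=45 Hollowpine=58 → close Hollowpine (overflow 43)
  58÷1 = 58 each, +1 to first 0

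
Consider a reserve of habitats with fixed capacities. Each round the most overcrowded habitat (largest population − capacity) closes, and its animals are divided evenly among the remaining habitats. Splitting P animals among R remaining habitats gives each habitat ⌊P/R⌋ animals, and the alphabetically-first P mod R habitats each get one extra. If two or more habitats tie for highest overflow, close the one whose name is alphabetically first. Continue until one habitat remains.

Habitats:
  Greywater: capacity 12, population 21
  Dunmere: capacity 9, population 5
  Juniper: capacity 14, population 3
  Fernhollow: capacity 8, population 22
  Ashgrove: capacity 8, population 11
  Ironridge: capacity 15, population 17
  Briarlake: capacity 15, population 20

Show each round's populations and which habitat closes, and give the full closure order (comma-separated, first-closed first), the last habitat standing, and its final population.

Round 1: Ashgrove=11 Briarlake=20 Dunmere=5 Fernhollow=22 Greywater=21 Ironridge=17 Juniper=3 → close Fernhollow (overflow 14)
  22÷6 = 3 each, +1 to first 4
Round 2: Ashgrove=15 Briarlake=24 Dunmere=9 Greywater=25 Ironridge=20 Juniper=6 → close Greywater (overflow 13)
  25÷5 = 5 each, +1 to first 0
Round 3: Ashgrove=20 Briarlake=29 Dunmere=14 Ironridge=25 Juniper=11 → close Briarlake (overflow 14)
  29÷4 = 7 each, +1 to first 1
Round 4: Ashgrove=28 Dunmere=21 Ironridge=32 Juniper=18 → close Ashgrove (overflow 20)
  28÷3 = 9 each, +1 to first 1
Round 5: Dunmere=31 Ironridge=41 Juniper=27 → close Ironridge (overflow 26)
  41÷2 = 20 each, +1 to first 1
Round 6: Dunmere=52 Juniper=47 → close Dunmere (overflow 43)
  52÷1 = 52 each, +1 to first 0

Closure order: Fernhollow, Greywater, Briarlake, Ashgrove, Ironridge, Dunmere
Last habitat: Juniper with 99 animals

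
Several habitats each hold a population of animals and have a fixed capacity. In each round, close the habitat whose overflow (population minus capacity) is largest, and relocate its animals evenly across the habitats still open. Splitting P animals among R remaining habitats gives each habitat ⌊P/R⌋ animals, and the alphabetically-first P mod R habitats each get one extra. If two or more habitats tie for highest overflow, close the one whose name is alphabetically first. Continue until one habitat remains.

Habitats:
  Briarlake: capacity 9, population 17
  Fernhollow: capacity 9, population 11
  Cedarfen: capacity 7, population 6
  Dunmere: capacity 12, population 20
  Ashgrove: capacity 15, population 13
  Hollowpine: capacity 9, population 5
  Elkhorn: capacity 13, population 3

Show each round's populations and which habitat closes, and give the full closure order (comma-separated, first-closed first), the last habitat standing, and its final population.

Closure order: Briarlake, Dunmere, Fernhollow, Cedarfen, Ashgrove, Hollowpine
Last habitat: Elkhorn with 75 animals

Round 1: Ashgrove=13 Briarlake=17 Cedarfen=6 Dunmere=20 Elkhorn=3 Fernhollow=11 Hollowpine=5 → close Briarlake (overflow 8)
  17÷6 = 2 each, +1 to first 5
Round 2: Ashgrove=16 Cedarfen=9 Dunmere=23 Elkhorn=6 Fernhollow=14 Hollowpine=7 → close Dunmere (overflow 11)
  23÷5 = 4 each, +1 to first 3
Round 3: Ashgrove=21 Cedarfen=14 Elkhorn=11 Fernhollow=18 Hollowpine=11 → close Fernhollow (overflow 9)
  18÷4 = 4 each, +1 to first 2
Round 4: Ashgrove=26 Cedarfen=19 Elkhorn=15 Hollowpine=15 → close Cedarfen (overflow 12)
  19÷3 = 6 each, +1 to first 1
Round 5: Ashgrove=33 Elkhorn=21 Hollowpine=21 → close Ashgrove (overflow 18)
  33÷2 = 16 each, +1 to first 1
Round 6: Elkhorn=38 Hollowpine=37 → close Hollowpine (overflow 28)
  37÷1 = 37 each, +1 to first 0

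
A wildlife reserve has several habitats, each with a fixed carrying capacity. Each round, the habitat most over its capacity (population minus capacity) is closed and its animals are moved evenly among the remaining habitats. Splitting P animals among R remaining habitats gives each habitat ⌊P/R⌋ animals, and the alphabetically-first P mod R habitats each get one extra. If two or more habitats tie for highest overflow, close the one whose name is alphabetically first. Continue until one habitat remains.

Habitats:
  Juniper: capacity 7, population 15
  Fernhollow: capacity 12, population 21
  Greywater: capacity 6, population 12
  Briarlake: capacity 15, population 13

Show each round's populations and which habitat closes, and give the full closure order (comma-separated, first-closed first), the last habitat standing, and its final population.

Round 1: Briarlake=13 Fernhollow=21 Greywater=12 Juniper=15 → close Fernhollow (overflow 9)
  21÷3 = 7 each, +1 to first 0
Round 2: Briarlake=20 Greywater=19 Juniper=22 → close Juniper (overflow 15)
  22÷2 = 11 each, +1 to first 0
Round 3: Briarlake=31 Greywater=30 → close Greywater (overflow 24)
  30÷1 = 30 each, +1 to first 0

Closure order: Fernhollow, Juniper, Greywater
Last habitat: Briarlake with 61 animals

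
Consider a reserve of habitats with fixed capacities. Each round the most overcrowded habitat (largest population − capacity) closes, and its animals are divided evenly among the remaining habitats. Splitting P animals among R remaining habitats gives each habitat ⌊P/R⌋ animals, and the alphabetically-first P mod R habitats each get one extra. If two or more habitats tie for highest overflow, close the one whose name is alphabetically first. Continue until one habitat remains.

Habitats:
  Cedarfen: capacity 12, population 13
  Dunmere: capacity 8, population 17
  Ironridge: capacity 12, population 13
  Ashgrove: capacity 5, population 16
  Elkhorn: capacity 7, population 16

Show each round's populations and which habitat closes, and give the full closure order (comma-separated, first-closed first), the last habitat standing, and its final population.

Round 1: Ashgrove=16 Cedarfen=13 Dunmere=17 Elkhorn=16 Ironridge=13 → close Ashgrove (overflow 11)
  16÷4 = 4 each, +1 to first 0
Round 2: Cedarfen=17 Dunmere=21 Elkhorn=20 Ironridge=17 → close Dunmere (overflow 13)
  21÷3 = 7 each, +1 to first 0
Round 3: Cedarfen=24 Elkhorn=27 Ironridge=24 → close Elkhorn (overflow 20)
  27÷2 = 13 each, +1 to first 1
Round 4: Cedarfen=38 Ironridge=37 → close Cedarfen (overflow 26)
  38÷1 = 38 each, +1 to first 0

Closure order: Ashgrove, Dunmere, Elkhorn, Cedarfen
Last habitat: Ironridge with 75 animals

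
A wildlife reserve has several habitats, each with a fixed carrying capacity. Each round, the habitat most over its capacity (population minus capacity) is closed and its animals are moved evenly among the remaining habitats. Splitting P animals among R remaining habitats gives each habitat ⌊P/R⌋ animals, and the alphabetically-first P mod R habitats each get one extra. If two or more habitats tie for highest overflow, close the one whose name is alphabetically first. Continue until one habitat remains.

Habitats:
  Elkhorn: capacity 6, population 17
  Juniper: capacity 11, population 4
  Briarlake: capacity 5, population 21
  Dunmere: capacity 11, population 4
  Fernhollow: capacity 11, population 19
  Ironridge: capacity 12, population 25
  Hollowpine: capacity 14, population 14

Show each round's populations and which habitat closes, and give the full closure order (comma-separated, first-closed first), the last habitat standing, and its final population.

Closure order: Briarlake, Ironridge, Elkhorn, Fernhollow, Hollowpine, Dunmere
Last habitat: Juniper with 104 animals

Round 1: Briarlake=21 Dunmere=4 Elkhorn=17 Fernhollow=19 Hollowpine=14 Ironridge=25 Juniper=4 → close Briarlake (overflow 16)
  21÷6 = 3 each, +1 to first 3
Round 2: Dunmere=8 Elkhorn=21 Fernhollow=23 Hollowpine=17 Ironridge=28 Juniper=7 → close Ironridge (overflow 16)
  28÷5 = 5 each, +1 to first 3
Round 3: Dunmere=14 Elkhorn=27 Fernhollow=29 Hollowpine=22 Juniper=12 → close Elkhorn (overflow 21)
  27÷4 = 6 each, +1 to first 3
Round 4: Dunmere=21 Fernhollow=36 Hollowpine=29 Juniper=18 → close Fernhollow (overflow 25)
  36÷3 = 12 each, +1 to first 0
Round 5: Dunmere=33 Hollowpine=41 Juniper=30 → close Hollowpine (overflow 27)
  41÷2 = 20 each, +1 to first 1
Round 6: Dunmere=54 Juniper=50 → close Dunmere (overflow 43)
  54÷1 = 54 each, +1 to first 0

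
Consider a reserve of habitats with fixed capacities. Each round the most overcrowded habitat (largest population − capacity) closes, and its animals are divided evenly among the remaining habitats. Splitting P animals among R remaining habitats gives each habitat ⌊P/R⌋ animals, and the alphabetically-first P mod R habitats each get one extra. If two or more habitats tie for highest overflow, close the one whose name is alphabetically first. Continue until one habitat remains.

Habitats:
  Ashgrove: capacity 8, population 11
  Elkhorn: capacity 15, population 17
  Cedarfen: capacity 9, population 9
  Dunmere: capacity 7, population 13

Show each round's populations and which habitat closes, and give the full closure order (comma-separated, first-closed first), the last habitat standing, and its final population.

Closure order: Dunmere, Ashgrove, Elkhorn
Last habitat: Cedarfen with 50 animals

Round 1: Ashgrove=11 Cedarfen=9 Dunmere=13 Elkhorn=17 → close Dunmere (overflow 6)
  13÷3 = 4 each, +1 to first 1
Round 2: Ashgrove=16 Cedarfen=13 Elkhorn=21 → close Ashgrove (overflow 8)
  16÷2 = 8 each, +1 to first 0
Round 3: Cedarfen=21 Elkhorn=29 → close Elkhorn (overflow 14)
  29÷1 = 29 each, +1 to first 0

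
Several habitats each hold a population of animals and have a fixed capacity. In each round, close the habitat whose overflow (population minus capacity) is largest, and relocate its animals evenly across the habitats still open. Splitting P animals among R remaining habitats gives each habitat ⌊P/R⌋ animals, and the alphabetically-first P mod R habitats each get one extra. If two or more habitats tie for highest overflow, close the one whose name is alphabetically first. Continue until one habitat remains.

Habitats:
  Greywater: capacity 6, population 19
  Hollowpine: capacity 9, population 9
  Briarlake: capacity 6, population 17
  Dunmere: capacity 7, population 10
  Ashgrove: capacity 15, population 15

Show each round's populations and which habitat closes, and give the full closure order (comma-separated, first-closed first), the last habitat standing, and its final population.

Closure order: Greywater, Briarlake, Dunmere, Ashgrove
Last habitat: Hollowpine with 70 animals

Round 1: Ashgrove=15 Briarlake=17 Dunmere=10 Greywater=19 Hollowpine=9 → close Greywater (overflow 13)
  19÷4 = 4 each, +1 to first 3
Round 2: Ashgrove=20 Briarlake=22 Dunmere=15 Hollowpine=13 → close Briarlake (overflow 16)
  22÷3 = 7 each, +1 to first 1
Round 3: Ashgrove=28 Dunmere=22 Hollowpine=20 → close Dunmere (overflow 15)
  22÷2 = 11 each, +1 to first 0
Round 4: Ashgrove=39 Hollowpine=31 → close Ashgrove (overflow 24)
  39÷1 = 39 each, +1 to first 0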